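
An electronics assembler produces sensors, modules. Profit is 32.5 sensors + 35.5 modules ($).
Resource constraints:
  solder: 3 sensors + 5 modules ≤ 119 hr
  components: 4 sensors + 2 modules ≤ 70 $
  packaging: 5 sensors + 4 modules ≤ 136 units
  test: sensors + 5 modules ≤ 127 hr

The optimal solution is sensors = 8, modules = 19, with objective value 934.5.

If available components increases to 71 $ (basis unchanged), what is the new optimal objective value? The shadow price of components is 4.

938.5

Δb = 1, so new z* = 934.5 + (4)·(1) = 934.5 + 4 = 938.5.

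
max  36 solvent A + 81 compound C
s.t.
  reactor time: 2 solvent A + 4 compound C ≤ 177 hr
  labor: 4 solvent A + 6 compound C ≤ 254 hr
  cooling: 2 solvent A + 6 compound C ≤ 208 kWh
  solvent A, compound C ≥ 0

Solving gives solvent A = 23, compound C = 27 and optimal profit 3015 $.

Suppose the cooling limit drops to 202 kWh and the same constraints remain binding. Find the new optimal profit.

2961

Binding: labor and cooling. Non-binding: reactor time (23 unused).
By complementary slackness, y = 0 for the non-binding constraint.
From A_Bᵀ y = c: 4·y_labor + 2·y_cooling = 36; 6·y_labor + 6·y_cooling = 81.
This yields shadow prices y_labor = 4.5, y_cooling = 9.
Δz = y_cooling·Δb = 9 × (-6) = -54, so new z* = 3015 − 54 = 2961.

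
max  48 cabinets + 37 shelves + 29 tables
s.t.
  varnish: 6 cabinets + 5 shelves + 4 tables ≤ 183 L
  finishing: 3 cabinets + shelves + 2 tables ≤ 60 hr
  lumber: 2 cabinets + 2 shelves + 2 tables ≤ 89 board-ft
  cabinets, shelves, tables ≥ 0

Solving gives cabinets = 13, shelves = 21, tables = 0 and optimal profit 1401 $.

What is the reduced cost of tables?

-3

Binding: varnish and finishing. Non-binding: lumber (21 unused).
Slack constraints have shadow price 0 (complementary slackness).
Dual feasibility on the basic columns requires 6·y_varnish + 3·y_finishing = 48, 5·y_varnish + 1·y_finishing = 37.
Solving: y_varnish = 7, y_finishing = 2.
Reduced cost of tables: c₃ − yᵀa₃ = 29 − (7·4 + 2·2) = 29 − 32 = -3.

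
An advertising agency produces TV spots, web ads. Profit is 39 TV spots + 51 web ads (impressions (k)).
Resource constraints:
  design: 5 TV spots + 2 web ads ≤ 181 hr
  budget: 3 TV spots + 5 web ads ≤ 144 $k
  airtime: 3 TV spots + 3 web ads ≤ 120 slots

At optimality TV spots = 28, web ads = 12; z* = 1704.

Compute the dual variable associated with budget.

6

At the optimum: design uses 164 of 181 (slack = 17); budget uses 144 of 144 (binding); airtime uses 120 of 120 (binding).
Since design is not tight, its dual is 0.
Dual feasibility on the basic columns requires 3·y_budget + 3·y_airtime = 39, 5·y_budget + 3·y_airtime = 51.
→ y_budget = 6 and y_airtime = 7.
Shadow price of budget = 6.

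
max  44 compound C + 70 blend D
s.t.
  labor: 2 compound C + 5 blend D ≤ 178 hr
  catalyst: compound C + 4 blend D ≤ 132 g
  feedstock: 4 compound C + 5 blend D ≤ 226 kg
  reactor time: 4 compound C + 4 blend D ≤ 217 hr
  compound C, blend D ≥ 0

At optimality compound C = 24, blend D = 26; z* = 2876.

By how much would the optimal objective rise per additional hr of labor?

6

Binding: labor and feedstock. Non-binding: catalyst (4 unused), reactor time (17 unused).
Slack constraints have shadow price 0 (complementary slackness).
Dual feasibility on the basic columns requires 2·y_labor + 4·y_feedstock = 44, 5·y_labor + 5·y_feedstock = 70.
Solving: y_labor = 6, y_feedstock = 8.
Shadow price of labor = 6.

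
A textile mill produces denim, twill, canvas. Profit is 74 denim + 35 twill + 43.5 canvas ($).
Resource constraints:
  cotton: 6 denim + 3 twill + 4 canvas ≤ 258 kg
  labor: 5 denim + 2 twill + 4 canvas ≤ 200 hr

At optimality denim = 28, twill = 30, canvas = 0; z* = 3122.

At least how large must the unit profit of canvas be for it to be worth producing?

Both cotton and labor are binding at x*.
The binding rows give the dual system: 6·y_cotton + 5·y_labor = 74 and 3·y_cotton + 2·y_labor = 35.
→ y_cotton = 9 and y_labor = 4.
canvas enters the basis when its profit ≥ yᵀa₃ = 9·4 + 4·4 = 52.

52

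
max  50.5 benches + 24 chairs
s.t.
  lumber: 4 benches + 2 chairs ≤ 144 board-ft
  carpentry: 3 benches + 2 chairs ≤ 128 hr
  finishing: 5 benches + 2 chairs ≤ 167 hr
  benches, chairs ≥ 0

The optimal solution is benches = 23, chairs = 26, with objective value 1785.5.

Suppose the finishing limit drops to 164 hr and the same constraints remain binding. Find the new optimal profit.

Binding: lumber and finishing. Non-binding: carpentry (7 unused).
Since carpentry is not tight, its dual is 0.
The binding rows give the dual system: 4·y_lumber + 5·y_finishing = 50.5 and 2·y_lumber + 2·y_finishing = 24.
This yields shadow prices y_lumber = 9.5, y_finishing = 2.5.
Δz = y_finishing·Δb = 2.5 × (-3) = -7.5, so new z* = 1785.5 − 7.5 = 1778.

1778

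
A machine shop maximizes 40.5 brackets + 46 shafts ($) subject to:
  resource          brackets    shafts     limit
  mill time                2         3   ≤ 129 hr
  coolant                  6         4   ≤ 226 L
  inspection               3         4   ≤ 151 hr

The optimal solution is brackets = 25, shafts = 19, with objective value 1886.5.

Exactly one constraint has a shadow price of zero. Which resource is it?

mill time: 107/129 (slack 22)
coolant: 226/226 (binding)
inspection: 151/151 (binding)
By complementary slackness, a constraint with positive slack has shadow price 0 → mill time.

mill time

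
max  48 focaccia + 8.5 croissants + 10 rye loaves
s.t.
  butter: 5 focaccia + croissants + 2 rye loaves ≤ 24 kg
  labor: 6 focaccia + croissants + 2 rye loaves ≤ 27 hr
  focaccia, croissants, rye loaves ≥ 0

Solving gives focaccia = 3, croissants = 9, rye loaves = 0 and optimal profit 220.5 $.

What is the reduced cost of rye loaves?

Check each constraint at x*: butter 24/24 (tight); labor 27/27 (tight).
The binding rows give the dual system: 5·y_butter + 6·y_labor = 48 and 1·y_butter + 1·y_labor = 8.5.
→ y_butter = 3 and y_labor = 5.5.
Reduced cost of rye loaves: c₃ − yᵀa₃ = 10 − (3·2 + 5.5·2) = 10 − 17 = -7.

-7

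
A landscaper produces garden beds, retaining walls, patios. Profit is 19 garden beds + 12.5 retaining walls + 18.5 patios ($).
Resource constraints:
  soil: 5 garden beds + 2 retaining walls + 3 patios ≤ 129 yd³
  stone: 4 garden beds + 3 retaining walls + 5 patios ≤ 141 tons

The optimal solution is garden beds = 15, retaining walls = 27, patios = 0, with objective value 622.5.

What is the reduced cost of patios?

-2

Check each constraint at x*: soil 129/129 (tight); stone 141/141 (tight).
From A_Bᵀ y = c: 5·y_soil + 4·y_stone = 19; 2·y_soil + 3·y_stone = 12.5.
→ y_soil = 1 and y_stone = 3.5.
Reduced cost of patios: c₃ − yᵀa₃ = 18.5 − (1·3 + 3.5·5) = 18.5 − 20.5 = -2.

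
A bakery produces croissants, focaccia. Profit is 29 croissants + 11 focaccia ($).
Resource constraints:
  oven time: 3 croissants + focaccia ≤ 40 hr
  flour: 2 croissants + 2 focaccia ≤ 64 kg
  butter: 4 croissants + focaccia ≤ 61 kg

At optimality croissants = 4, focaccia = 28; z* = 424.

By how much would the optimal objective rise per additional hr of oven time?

9

Binding: oven time and flour. Non-binding: butter (17 unused).
Since butter is not tight, its dual is 0.
Dual feasibility on the basic columns requires 3·y_oven time + 2·y_flour = 29, 1·y_oven time + 2·y_flour = 11.
Solving: y_oven time = 9, y_flour = 1.
Shadow price of oven time = 9.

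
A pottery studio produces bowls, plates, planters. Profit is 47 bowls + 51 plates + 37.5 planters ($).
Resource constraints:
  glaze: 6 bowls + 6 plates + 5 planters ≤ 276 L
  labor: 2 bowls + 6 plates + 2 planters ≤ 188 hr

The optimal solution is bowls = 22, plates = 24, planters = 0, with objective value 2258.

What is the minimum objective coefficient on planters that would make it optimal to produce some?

Check each constraint at x*: glaze 276/276 (tight); labor 188/188 (tight).
Dual feasibility on the basic columns requires 6·y_glaze + 2·y_labor = 47, 6·y_glaze + 6·y_labor = 51.
This yields shadow prices y_glaze = 7.5, y_labor = 1.
planters enters the basis when its profit ≥ yᵀa₃ = 7.5·5 + 1·2 = 39.5.

39.5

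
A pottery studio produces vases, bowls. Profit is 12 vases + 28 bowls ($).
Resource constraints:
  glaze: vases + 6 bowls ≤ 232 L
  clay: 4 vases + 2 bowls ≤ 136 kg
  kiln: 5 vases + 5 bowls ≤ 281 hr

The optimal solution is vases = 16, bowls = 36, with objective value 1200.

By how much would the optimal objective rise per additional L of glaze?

At the optimum: glaze uses 232 of 232 (binding); clay uses 136 of 136 (binding); kiln uses 260 of 281 (slack = 21).
Since kiln is not tight, its dual is 0.
From A_Bᵀ y = c: 1·y_glaze + 4·y_clay = 12; 6·y_glaze + 2·y_clay = 28.
→ y_glaze = 4 and y_clay = 2.
Shadow price of glaze = 4.

4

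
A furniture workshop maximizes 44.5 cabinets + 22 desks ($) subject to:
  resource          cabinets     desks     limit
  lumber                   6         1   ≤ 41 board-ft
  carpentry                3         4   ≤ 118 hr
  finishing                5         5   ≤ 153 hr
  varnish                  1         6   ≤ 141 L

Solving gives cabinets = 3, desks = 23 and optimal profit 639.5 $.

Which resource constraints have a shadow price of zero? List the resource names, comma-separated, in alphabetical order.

carpentry, finishing

lumber: 41/41 (binding)
carpentry: 101/118 (slack 17)
finishing: 130/153 (slack 23)
varnish: 141/141 (binding)
By complementary slackness, a constraint with positive slack has shadow price 0 → carpentry, finishing.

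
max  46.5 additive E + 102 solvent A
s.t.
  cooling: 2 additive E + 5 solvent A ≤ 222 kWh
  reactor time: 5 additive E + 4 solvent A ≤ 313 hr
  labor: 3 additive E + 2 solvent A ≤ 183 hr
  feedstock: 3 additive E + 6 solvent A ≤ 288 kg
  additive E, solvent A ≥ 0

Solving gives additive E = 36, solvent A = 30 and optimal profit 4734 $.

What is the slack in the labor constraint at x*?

labor used = 3·36 + 2·30 = 168; slack = 183 − 168 = 15.

15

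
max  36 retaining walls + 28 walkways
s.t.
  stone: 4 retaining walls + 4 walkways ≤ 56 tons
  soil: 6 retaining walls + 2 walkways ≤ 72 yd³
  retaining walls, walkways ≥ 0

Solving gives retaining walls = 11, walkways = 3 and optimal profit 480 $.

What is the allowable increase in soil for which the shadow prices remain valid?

12

Binding constraints: stone, soil. The basis is B = [[4,4],[6,2]] with det -16.
Per unit increase in soil, x* moves by d = (0.25, -0.25).
The basis stays optimal until walkways reaches 0; allowable increase = 12 yd³.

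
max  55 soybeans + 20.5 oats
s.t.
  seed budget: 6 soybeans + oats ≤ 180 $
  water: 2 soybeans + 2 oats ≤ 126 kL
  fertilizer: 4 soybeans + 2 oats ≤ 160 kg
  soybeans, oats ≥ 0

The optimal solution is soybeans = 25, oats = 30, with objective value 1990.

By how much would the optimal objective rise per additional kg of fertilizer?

8.5

Binding: seed budget and fertilizer. Non-binding: water (16 unused).
Slack constraints have shadow price 0 (complementary slackness).
The binding rows give the dual system: 6·y_seed budget + 4·y_fertilizer = 55 and 1·y_seed budget + 2·y_fertilizer = 20.5.
Solving: y_seed budget = 3.5, y_fertilizer = 8.5.
Shadow price of fertilizer = 8.5.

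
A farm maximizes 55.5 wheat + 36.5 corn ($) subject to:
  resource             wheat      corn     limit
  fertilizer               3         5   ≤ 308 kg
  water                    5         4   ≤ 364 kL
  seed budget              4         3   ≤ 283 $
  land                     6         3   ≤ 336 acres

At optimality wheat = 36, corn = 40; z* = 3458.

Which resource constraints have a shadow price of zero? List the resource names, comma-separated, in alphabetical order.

seed budget, water

fertilizer: 308/308 (binding)
water: 340/364 (slack 24)
seed budget: 264/283 (slack 19)
land: 336/336 (binding)
By complementary slackness, a constraint with positive slack has shadow price 0 → seed budget, water.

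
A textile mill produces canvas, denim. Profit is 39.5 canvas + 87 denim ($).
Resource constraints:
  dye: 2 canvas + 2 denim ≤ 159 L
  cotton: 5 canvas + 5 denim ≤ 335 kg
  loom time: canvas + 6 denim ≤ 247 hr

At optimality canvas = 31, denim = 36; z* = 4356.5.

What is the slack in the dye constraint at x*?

25

dye used = 2·31 + 2·36 = 134; slack = 159 − 134 = 25.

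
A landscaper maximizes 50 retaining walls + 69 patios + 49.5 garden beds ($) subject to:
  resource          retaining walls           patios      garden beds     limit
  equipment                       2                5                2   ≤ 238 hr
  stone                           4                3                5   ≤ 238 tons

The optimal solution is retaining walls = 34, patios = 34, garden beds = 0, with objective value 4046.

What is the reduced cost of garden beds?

-8.5

At the optimum: equipment uses 238 of 238 (binding); stone uses 238 of 238 (binding).
From A_Bᵀ y = c: 2·y_equipment + 4·y_stone = 50; 5·y_equipment + 3·y_stone = 69.
→ y_equipment = 9 and y_stone = 8.
Reduced cost of garden beds: c₃ − yᵀa₃ = 49.5 − (9·2 + 8·5) = 49.5 − 58 = -8.5.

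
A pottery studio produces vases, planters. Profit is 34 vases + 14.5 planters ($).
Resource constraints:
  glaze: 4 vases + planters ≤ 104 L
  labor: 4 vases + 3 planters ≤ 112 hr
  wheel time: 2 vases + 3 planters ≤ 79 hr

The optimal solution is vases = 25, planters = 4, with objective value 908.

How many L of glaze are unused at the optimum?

0

glaze used = 4·25 + 1·4 = 104; slack = 104 − 104 = 0.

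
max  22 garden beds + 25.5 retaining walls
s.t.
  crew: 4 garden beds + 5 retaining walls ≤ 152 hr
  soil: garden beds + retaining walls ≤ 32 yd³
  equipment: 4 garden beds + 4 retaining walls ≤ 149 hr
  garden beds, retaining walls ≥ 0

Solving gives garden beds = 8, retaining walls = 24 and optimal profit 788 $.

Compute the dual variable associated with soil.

8

Check each constraint at x*: crew 152/152 (tight); soil 32/32 (tight); equipment 128/149 (slack 21).
By complementary slackness, y = 0 for the non-binding constraint.
From A_Bᵀ y = c: 4·y_crew + 1·y_soil = 22; 5·y_crew + 1·y_soil = 25.5.
This yields shadow prices y_crew = 3.5, y_soil = 8.
Shadow price of soil = 8.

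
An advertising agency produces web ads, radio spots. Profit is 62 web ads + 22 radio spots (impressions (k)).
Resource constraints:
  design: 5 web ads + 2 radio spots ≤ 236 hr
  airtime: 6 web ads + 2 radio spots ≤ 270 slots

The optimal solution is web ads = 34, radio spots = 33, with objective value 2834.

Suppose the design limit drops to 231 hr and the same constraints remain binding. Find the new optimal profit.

Both design and airtime are binding at x*.
From A_Bᵀ y = c: 5·y_design + 6·y_airtime = 62; 2·y_design + 2·y_airtime = 22.
→ y_design = 4 and y_airtime = 7.
Δz = y_design·Δb = 4 × (-5) = -20, so new z* = 2834 − 20 = 2814.

2814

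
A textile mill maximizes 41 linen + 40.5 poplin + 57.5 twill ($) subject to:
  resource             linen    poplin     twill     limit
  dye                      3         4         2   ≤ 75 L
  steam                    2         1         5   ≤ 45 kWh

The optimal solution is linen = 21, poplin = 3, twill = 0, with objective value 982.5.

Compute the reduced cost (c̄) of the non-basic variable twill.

-1

Check each constraint at x*: dye 75/75 (tight); steam 45/45 (tight).
Dual feasibility on the basic columns requires 3·y_dye + 2·y_steam = 41, 4·y_dye + 1·y_steam = 40.5.
This yields shadow prices y_dye = 8, y_steam = 8.5.
Reduced cost of twill: c₃ − yᵀa₃ = 57.5 − (8·2 + 8.5·5) = 57.5 − 58.5 = -1.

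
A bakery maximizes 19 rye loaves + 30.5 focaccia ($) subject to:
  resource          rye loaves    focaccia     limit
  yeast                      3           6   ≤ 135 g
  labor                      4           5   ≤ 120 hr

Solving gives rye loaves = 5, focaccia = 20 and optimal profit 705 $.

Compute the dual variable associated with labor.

2.5

Both yeast and labor are binding at x*.
From A_Bᵀ y = c: 3·y_yeast + 4·y_labor = 19; 6·y_yeast + 5·y_labor = 30.5.
→ y_yeast = 3 and y_labor = 2.5.
Shadow price of labor = 2.5.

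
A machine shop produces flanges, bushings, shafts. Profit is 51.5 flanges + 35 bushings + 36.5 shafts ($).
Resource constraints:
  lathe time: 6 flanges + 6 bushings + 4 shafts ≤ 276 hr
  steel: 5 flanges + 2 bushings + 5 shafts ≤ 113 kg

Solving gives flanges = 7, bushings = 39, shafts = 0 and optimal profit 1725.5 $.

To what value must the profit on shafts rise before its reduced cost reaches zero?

Check each constraint at x*: lathe time 276/276 (tight); steel 113/113 (tight).
From A_Bᵀ y = c: 6·y_lathe time + 5·y_steel = 51.5; 6·y_lathe time + 2·y_steel = 35.
This yields shadow prices y_lathe time = 4, y_steel = 5.5.
shafts enters the basis when its profit ≥ yᵀa₃ = 4·4 + 5.5·5 = 43.5.

43.5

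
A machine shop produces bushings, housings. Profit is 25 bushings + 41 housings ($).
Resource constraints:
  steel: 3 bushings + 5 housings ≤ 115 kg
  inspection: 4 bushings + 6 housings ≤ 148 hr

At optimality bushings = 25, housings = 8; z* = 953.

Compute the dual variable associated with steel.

Both steel and inspection are binding at x*.
The binding rows give the dual system: 3·y_steel + 4·y_inspection = 25 and 5·y_steel + 6·y_inspection = 41.
Solving: y_steel = 7, y_inspection = 1.
Shadow price of steel = 7.

7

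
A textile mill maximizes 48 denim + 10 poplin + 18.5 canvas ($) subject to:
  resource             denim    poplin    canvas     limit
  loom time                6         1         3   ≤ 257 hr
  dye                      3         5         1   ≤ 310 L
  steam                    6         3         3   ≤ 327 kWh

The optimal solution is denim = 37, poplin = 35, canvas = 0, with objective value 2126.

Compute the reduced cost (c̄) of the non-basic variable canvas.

Check each constraint at x*: loom time 257/257 (tight); dye 286/310 (slack 24); steam 327/327 (tight).
Since dye is not tight, its dual is 0.
The binding rows give the dual system: 6·y_loom time + 6·y_steam = 48 and 1·y_loom time + 3·y_steam = 10.
→ y_loom time = 7 and y_steam = 1.
Reduced cost of canvas: c₃ − yᵀa₃ = 18.5 − (7·3 + 1·3) = 18.5 − 24 = -5.5.

-5.5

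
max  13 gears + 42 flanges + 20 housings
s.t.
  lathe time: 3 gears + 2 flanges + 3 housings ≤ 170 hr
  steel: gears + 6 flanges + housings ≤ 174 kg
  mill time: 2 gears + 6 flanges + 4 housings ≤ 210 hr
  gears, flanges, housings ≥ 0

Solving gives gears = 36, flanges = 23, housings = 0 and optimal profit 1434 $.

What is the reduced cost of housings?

Binding: steel and mill time. Non-binding: lathe time (16 unused).
Slack constraints have shadow price 0 (complementary slackness).
From A_Bᵀ y = c: 1·y_steel + 2·y_mill time = 13; 6·y_steel + 6·y_mill time = 42.
This yields shadow prices y_steel = 1, y_mill time = 6.
Reduced cost of housings: c₃ − yᵀa₃ = 20 − (1·1 + 6·4) = 20 − 25 = -5.

-5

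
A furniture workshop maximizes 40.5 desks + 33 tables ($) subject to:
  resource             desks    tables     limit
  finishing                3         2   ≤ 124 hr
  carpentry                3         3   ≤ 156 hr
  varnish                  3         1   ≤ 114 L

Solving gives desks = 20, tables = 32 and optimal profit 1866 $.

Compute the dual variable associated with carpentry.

6

Binding: finishing and carpentry. Non-binding: varnish (22 unused).
By complementary slackness, y = 0 for the non-binding constraint.
The binding rows give the dual system: 3·y_finishing + 3·y_carpentry = 40.5 and 2·y_finishing + 3·y_carpentry = 33.
→ y_finishing = 7.5 and y_carpentry = 6.
Shadow price of carpentry = 6.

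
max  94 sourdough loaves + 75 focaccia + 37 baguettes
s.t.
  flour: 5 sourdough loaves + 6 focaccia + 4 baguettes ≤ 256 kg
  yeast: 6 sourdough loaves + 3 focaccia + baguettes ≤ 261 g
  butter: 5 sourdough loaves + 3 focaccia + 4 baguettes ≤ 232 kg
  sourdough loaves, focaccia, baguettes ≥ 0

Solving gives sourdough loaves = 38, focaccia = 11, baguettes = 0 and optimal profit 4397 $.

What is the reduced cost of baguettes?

At the optimum: flour uses 256 of 256 (binding); yeast uses 261 of 261 (binding); butter uses 223 of 232 (slack = 9).
By complementary slackness, y = 0 for the non-binding constraint.
From A_Bᵀ y = c: 5·y_flour + 6·y_yeast = 94; 6·y_flour + 3·y_yeast = 75.
This yields shadow prices y_flour = 8, y_yeast = 9.
Reduced cost of baguettes: c₃ − yᵀa₃ = 37 − (8·4 + 9·1) = 37 − 41 = -4.

-4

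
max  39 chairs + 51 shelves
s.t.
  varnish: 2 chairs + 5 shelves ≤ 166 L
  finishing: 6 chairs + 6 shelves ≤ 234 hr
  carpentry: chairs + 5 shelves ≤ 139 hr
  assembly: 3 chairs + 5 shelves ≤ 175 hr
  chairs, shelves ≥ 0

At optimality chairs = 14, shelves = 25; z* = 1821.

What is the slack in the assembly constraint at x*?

assembly used = 3·14 + 5·25 = 167; slack = 175 − 167 = 8.

8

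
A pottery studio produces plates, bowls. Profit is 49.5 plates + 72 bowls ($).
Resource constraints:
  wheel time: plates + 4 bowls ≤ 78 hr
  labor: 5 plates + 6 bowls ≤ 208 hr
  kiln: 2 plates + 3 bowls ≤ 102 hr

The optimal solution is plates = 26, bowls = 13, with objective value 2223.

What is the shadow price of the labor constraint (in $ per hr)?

Check each constraint at x*: wheel time 78/78 (tight); labor 208/208 (tight); kiln 91/102 (slack 11).
By complementary slackness, y = 0 for the non-binding constraint.
From A_Bᵀ y = c: 1·y_wheel time + 5·y_labor = 49.5; 4·y_wheel time + 6·y_labor = 72.
This yields shadow prices y_wheel time = 4.5, y_labor = 9.
Shadow price of labor = 9.

9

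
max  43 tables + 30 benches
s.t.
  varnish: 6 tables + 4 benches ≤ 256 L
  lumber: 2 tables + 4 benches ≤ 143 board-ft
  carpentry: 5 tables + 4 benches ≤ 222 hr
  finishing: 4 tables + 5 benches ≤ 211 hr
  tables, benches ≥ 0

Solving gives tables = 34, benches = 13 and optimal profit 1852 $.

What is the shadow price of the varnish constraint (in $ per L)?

At the optimum: varnish uses 256 of 256 (binding); lumber uses 120 of 143 (slack = 23); carpentry uses 222 of 222 (binding); finishing uses 201 of 211 (slack = 10).
Slack constraints have shadow price 0 (complementary slackness).
The binding rows give the dual system: 6·y_varnish + 5·y_carpentry = 43 and 4·y_varnish + 4·y_carpentry = 30.
This yields shadow prices y_varnish = 5.5, y_carpentry = 2.
Shadow price of varnish = 5.5.

5.5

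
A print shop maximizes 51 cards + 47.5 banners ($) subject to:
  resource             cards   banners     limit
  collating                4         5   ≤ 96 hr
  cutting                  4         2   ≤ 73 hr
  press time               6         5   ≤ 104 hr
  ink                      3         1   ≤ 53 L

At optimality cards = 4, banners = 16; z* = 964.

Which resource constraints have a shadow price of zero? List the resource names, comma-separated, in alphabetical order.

cutting, ink

collating: 96/96 (binding)
cutting: 48/73 (slack 25)
press time: 104/104 (binding)
ink: 28/53 (slack 25)
By complementary slackness, a constraint with positive slack has shadow price 0 → cutting, ink.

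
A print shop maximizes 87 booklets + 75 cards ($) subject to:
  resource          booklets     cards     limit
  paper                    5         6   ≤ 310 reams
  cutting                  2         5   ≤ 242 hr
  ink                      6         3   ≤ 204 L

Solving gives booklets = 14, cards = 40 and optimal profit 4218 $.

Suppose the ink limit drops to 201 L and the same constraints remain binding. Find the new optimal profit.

4197

Binding: paper and ink. Non-binding: cutting (14 unused).
Since cutting is not tight, its dual is 0.
From A_Bᵀ y = c: 5·y_paper + 6·y_ink = 87; 6·y_paper + 3·y_ink = 75.
Solving: y_paper = 9, y_ink = 7.
Δz = y_ink·Δb = 7 × (-3) = -21, so new z* = 4218 − 21 = 4197.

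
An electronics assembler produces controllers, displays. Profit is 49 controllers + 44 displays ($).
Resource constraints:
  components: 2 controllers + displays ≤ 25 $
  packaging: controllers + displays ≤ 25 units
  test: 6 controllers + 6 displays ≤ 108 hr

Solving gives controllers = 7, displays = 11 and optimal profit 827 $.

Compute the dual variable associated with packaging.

0

Check each constraint at x*: components 25/25 (tight); packaging 18/25 (slack 7); test 108/108 (tight).
Since packaging is not tight, its dual is 0.
Dual feasibility on the basic columns requires 2·y_components + 6·y_test = 49, 1·y_components + 6·y_test = 44.
This yields shadow prices y_components = 5, y_test = 6.5.
Shadow price of packaging = 0.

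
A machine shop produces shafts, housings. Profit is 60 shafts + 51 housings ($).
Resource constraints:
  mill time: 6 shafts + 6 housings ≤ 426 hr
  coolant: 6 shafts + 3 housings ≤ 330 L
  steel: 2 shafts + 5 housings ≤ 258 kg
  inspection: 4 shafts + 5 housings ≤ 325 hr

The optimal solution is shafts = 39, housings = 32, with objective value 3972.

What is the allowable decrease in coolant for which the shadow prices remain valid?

Binding constraints: mill time, coolant. The basis is B = [[6,6],[6,3]] with det -18.
Per unit decrease in coolant, x* moves by d = (-0.3333, 0.3333).
The basis stays optimal until steel becomes binding; allowable decrease = 20 L.

20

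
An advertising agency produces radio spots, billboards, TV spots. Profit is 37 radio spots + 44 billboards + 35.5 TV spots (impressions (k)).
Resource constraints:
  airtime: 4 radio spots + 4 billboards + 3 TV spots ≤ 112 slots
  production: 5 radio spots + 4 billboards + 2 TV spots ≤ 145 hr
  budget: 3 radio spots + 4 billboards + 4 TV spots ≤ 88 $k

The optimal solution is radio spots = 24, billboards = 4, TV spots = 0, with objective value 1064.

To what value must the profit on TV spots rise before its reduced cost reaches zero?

40

Check each constraint at x*: airtime 112/112 (tight); production 136/145 (slack 9); budget 88/88 (tight).
By complementary slackness, y = 0 for the non-binding constraint.
From A_Bᵀ y = c: 4·y_airtime + 3·y_budget = 37; 4·y_airtime + 4·y_budget = 44.
→ y_airtime = 4 and y_budget = 7.
TV spots enters the basis when its profit ≥ yᵀa₃ = 4·3 + 7·4 = 40.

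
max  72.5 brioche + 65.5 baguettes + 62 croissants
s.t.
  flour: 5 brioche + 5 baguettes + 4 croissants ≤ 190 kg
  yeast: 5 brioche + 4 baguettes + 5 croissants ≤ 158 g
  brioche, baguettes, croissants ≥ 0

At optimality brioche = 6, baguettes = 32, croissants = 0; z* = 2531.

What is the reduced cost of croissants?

At the optimum: flour uses 190 of 190 (binding); yeast uses 158 of 158 (binding).
Dual feasibility on the basic columns requires 5·y_flour + 5·y_yeast = 72.5, 5·y_flour + 4·y_yeast = 65.5.
This yields shadow prices y_flour = 7.5, y_yeast = 7.
Reduced cost of croissants: c₃ − yᵀa₃ = 62 − (7.5·4 + 7·5) = 62 − 65 = -3.

-3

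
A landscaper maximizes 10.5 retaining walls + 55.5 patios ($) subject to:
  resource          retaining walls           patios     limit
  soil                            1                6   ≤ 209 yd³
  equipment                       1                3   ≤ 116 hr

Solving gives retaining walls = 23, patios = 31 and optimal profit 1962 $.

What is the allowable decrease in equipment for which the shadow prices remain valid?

11.5

Binding constraints: soil, equipment. The basis is B = [[1,6],[1,3]] with det -3.
Per unit decrease in equipment, x* moves by d = (-2, 0.3333).
The basis stays optimal until retaining walls reaches 0; allowable decrease = 11.5 hr.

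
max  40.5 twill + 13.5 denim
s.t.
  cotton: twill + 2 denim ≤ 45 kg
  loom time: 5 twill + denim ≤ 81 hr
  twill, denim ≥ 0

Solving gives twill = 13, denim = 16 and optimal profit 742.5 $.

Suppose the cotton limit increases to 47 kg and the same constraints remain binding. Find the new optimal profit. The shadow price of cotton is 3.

748.5

Δb = 2, so new z* = 742.5 + (3)·(2) = 742.5 + 6 = 748.5.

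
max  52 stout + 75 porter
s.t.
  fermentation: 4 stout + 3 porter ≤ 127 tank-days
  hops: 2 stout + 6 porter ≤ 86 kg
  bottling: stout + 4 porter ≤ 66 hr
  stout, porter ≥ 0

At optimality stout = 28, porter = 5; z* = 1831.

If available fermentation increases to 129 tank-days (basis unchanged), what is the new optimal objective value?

At the optimum: fermentation uses 127 of 127 (binding); hops uses 86 of 86 (binding); bottling uses 48 of 66 (slack = 18).
Since bottling is not tight, its dual is 0.
Dual feasibility on the basic columns requires 4·y_fermentation + 2·y_hops = 52, 3·y_fermentation + 6·y_hops = 75.
Solving: y_fermentation = 9, y_hops = 8.
Δz = y_fermentation·Δb = 9 × (2) = 18, so new z* = 1831 + 18 = 1849.

1849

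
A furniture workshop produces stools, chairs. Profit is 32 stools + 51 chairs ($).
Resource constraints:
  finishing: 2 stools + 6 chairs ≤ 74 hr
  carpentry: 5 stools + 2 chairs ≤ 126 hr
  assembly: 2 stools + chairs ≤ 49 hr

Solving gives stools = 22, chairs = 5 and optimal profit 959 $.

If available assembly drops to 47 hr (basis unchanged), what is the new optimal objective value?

At the optimum: finishing uses 74 of 74 (binding); carpentry uses 120 of 126 (slack = 6); assembly uses 49 of 49 (binding).
Since carpentry is not tight, its dual is 0.
The binding rows give the dual system: 2·y_finishing + 2·y_assembly = 32 and 6·y_finishing + 1·y_assembly = 51.
This yields shadow prices y_finishing = 7, y_assembly = 9.
Δz = y_assembly·Δb = 9 × (-2) = -18, so new z* = 959 − 18 = 941.

941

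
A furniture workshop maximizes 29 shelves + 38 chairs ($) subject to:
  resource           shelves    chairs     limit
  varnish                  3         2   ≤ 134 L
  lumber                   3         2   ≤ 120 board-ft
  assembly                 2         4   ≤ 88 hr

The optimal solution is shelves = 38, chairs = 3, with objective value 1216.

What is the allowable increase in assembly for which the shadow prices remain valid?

Binding constraints: lumber, assembly. The basis is B = [[3,2],[2,4]] with det 8.
Per unit increase in assembly, x* moves by d = (-0.25, 0.375).
The basis stays optimal until shelves reaches 0; allowable increase = 152 hr.

152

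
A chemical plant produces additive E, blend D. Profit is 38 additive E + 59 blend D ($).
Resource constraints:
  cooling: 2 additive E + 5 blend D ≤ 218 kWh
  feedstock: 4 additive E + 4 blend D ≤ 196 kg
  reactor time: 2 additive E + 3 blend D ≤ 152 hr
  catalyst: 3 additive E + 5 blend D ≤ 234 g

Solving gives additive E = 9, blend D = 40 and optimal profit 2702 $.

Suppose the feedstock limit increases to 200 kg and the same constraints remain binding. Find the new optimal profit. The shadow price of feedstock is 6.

2726

Δb = 4, so new z* = 2702 + (6)·(4) = 2702 + 24 = 2726.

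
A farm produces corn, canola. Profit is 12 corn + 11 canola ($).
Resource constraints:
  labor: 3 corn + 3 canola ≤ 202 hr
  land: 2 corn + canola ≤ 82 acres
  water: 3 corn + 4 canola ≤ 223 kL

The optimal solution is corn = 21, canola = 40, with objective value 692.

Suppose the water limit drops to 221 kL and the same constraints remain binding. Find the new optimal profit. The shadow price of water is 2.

688

Δb = -2, so new z* = 692 + (2)·(-2) = 692 − 4 = 688.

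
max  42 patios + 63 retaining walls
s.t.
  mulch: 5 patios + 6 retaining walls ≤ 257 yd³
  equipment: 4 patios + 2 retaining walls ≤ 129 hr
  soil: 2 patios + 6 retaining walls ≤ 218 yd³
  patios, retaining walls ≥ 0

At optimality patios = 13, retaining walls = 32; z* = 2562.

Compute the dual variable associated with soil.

3.5

Binding: mulch and soil. Non-binding: equipment (13 unused).
By complementary slackness, y = 0 for the non-binding constraint.
The binding rows give the dual system: 5·y_mulch + 2·y_soil = 42 and 6·y_mulch + 6·y_soil = 63.
→ y_mulch = 7 and y_soil = 3.5.
Shadow price of soil = 3.5.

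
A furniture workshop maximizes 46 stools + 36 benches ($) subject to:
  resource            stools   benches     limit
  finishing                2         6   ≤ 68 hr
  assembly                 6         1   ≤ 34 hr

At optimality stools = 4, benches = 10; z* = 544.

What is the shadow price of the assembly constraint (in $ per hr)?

6

Both finishing and assembly are binding at x*.
The binding rows give the dual system: 2·y_finishing + 6·y_assembly = 46 and 6·y_finishing + 1·y_assembly = 36.
This yields shadow prices y_finishing = 5, y_assembly = 6.
Shadow price of assembly = 6.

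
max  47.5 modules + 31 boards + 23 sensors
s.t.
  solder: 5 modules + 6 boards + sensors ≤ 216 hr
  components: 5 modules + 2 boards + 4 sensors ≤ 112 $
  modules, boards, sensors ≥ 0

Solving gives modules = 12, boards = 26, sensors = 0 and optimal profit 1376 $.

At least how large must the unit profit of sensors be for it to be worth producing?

Check each constraint at x*: solder 216/216 (tight); components 112/112 (tight).
From A_Bᵀ y = c: 5·y_solder + 5·y_components = 47.5; 6·y_solder + 2·y_components = 31.
Solving: y_solder = 3, y_components = 6.5.
sensors enters the basis when its profit ≥ yᵀa₃ = 3·1 + 6.5·4 = 29.

29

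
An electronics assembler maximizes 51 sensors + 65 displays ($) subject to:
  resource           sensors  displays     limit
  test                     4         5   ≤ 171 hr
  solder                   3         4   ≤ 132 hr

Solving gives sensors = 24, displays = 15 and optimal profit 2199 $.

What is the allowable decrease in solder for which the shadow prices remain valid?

3.75

Binding constraints: test, solder. The basis is B = [[4,5],[3,4]] with det 1.
Per unit decrease in solder, x* moves by d = (5, -4).
The basis stays optimal until displays reaches 0; allowable decrease = 3.75 hr.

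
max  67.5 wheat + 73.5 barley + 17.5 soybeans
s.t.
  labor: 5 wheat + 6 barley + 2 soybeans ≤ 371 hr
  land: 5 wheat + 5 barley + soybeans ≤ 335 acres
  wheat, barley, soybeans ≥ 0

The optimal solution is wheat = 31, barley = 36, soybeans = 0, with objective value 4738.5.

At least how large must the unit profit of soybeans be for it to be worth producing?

19.5

At the optimum: labor uses 371 of 371 (binding); land uses 335 of 335 (binding).
Dual feasibility on the basic columns requires 5·y_labor + 5·y_land = 67.5, 6·y_labor + 5·y_land = 73.5.
This yields shadow prices y_labor = 6, y_land = 7.5.
soybeans enters the basis when its profit ≥ yᵀa₃ = 6·2 + 7.5·1 = 19.5.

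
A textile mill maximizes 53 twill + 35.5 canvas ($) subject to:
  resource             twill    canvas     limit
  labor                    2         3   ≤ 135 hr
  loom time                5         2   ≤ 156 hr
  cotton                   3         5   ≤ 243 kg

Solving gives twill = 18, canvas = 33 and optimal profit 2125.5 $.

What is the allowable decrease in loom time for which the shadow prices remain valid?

Binding constraints: labor, loom time. The basis is B = [[2,3],[5,2]] with det -11.
Per unit decrease in loom time, x* moves by d = (-0.2727, 0.1818).
The basis stays optimal until twill reaches 0; allowable decrease = 66 hr.

66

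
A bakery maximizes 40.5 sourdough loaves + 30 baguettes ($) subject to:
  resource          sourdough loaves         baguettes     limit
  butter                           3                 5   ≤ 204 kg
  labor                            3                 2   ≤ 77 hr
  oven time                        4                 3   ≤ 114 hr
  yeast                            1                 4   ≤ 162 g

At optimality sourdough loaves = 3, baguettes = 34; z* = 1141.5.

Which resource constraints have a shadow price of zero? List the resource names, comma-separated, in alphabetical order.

butter, yeast

butter: 179/204 (slack 25)
labor: 77/77 (binding)
oven time: 114/114 (binding)
yeast: 139/162 (slack 23)
By complementary slackness, a constraint with positive slack has shadow price 0 → butter, yeast.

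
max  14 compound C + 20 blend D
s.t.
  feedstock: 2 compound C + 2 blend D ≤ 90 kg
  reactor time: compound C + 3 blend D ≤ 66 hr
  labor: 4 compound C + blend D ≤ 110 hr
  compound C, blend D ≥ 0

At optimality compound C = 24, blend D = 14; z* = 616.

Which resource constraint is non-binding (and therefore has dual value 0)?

feedstock: 76/90 (slack 14)
reactor time: 66/66 (binding)
labor: 110/110 (binding)
By complementary slackness, a constraint with positive slack has shadow price 0 → feedstock.

feedstock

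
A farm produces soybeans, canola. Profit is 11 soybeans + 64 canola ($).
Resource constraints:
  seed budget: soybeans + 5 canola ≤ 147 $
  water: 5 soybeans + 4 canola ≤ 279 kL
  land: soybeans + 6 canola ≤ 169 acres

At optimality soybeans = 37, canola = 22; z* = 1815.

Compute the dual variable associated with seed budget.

Check each constraint at x*: seed budget 147/147 (tight); water 273/279 (slack 6); land 169/169 (tight).
Slack constraints have shadow price 0 (complementary slackness).
Dual feasibility on the basic columns requires 1·y_seed budget + 1·y_land = 11, 5·y_seed budget + 6·y_land = 64.
→ y_seed budget = 2 and y_land = 9.
Shadow price of seed budget = 2.

2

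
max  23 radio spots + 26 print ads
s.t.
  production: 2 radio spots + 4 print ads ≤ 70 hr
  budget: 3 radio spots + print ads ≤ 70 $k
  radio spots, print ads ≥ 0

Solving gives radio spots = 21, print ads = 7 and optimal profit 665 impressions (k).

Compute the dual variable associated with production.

5.5

At the optimum: production uses 70 of 70 (binding); budget uses 70 of 70 (binding).
The binding rows give the dual system: 2·y_production + 3·y_budget = 23 and 4·y_production + 1·y_budget = 26.
Solving: y_production = 5.5, y_budget = 4.
Shadow price of production = 5.5.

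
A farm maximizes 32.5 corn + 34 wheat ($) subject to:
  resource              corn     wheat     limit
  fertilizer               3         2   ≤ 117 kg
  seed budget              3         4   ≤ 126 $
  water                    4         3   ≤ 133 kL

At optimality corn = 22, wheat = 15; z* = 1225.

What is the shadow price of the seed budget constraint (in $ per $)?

Binding: seed budget and water. Non-binding: fertilizer (21 unused).
Slack constraints have shadow price 0 (complementary slackness).
Dual feasibility on the basic columns requires 3·y_seed budget + 4·y_water = 32.5, 4·y_seed budget + 3·y_water = 34.
→ y_seed budget = 5.5 and y_water = 4.
Shadow price of seed budget = 5.5.

5.5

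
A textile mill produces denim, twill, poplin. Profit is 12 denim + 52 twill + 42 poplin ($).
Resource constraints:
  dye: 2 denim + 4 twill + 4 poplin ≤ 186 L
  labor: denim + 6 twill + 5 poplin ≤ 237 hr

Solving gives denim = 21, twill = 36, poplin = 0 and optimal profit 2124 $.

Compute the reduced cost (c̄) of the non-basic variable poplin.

Check each constraint at x*: dye 186/186 (tight); labor 237/237 (tight).
From A_Bᵀ y = c: 2·y_dye + 1·y_labor = 12; 4·y_dye + 6·y_labor = 52.
This yields shadow prices y_dye = 2.5, y_labor = 7.
Reduced cost of poplin: c₃ − yᵀa₃ = 42 − (2.5·4 + 7·5) = 42 − 45 = -3.

-3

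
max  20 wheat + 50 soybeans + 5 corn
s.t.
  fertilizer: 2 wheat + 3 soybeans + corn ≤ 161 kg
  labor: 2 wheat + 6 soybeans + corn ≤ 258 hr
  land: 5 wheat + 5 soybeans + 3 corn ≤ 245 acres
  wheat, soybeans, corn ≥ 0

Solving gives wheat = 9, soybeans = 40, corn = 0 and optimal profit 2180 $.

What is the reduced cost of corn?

Binding: labor and land. Non-binding: fertilizer (23 unused).
Slack constraints have shadow price 0 (complementary slackness).
From A_Bᵀ y = c: 2·y_labor + 5·y_land = 20; 6·y_labor + 5·y_land = 50.
This yields shadow prices y_labor = 7.5, y_land = 1.
Reduced cost of corn: c₃ − yᵀa₃ = 5 − (7.5·1 + 1·3) = 5 − 10.5 = -5.5.

-5.5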